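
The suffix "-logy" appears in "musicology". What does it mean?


Suffix: -logy
Example: musicology = music + -logy, with a spelling change
Meaning = study of


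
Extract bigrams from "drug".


Word: "drug" (length 4)
Number of bigrams = 4 - 2 + 1 = 3
  Position 0: "dr"
  Position 1: "ru"
  Position 2: "ug"
Bigrams = "dr", "ru", "ug"


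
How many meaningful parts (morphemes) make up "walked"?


Word: "walked"
Morphemes: walk | -ed
Each morpheme carries meaning
= 2 morphemes


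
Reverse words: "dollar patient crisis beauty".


Original: "dollar patient crisis beauty"
Words (1..n): dollar | patient | crisis | beauty
Reversed (n..1): beauty | crisis | patient | dollar
Result = "beauty crisis patient dollar"


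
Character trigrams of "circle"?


Word: "circle" (length 6)
Number of trigrams = 6 - 3 + 1 = 4
  Position 0: "cir"
  Position 1: "irc"
  Position 2: "rcl"
  Position 3: "cle"
Trigrams = "cir", "irc", "rcl", "cle"


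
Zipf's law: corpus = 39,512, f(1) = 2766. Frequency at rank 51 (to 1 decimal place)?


Zipf's law: f(r) = f(1) / r
f(1) = 2766
f(51) = 2766 / 51
= 54.2 occurrences


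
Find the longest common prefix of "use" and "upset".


Word 1: "use"
Word 2: "upset"
Comparing from start:
  Pos 0: 'u' == 'u'
  Pos 1: 's' != 'p' (stop)
LCP = "u" (length 1)


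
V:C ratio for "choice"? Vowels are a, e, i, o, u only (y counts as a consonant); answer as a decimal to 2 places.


Word: "choice"
Vowels (a,e,i,o,u): 3
Consonants: 3
Ratio = 3/3
= 1.00


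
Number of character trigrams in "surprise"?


Word: "surprise" (length 8)
Number of 3-grams = length - 3 + 1 = 8 - 3 + 1
= 6


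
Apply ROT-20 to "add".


Word: "add"
Shift: 20
Each letter → (letter + shift) mod 26:
  'a' (0) + 20 = 20 → 'u'
  'd' (3) + 20 = 23 → 'x'
  'd' (3) + 20 = 23 → 'x'
Result = "uxx"


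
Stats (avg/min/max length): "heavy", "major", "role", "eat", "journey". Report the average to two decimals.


Lengths: "heavy"=5, "major"=5, "role"=4, "eat"=3, "journey"=7
Sum = 24, Count = 5
Average = 24/5 = 4.80
= avg=4.80, min=3, max=7


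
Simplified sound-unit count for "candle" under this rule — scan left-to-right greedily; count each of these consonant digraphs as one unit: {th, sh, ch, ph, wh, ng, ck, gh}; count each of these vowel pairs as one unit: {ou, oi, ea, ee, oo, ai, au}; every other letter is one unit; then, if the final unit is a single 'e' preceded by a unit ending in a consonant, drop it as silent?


Word: "candle" (6 letters)
Left-to-right scan:
  1. 'c' (letter)
  2. 'a' (letter)
  3. 'n' (letter)
  4. 'd' (letter)
  5. 'l' (letter)
  6. 'e' (letter)
Units from scan: 6
Final unit is 'e' after a consonant -> drop as silent (-1)
Sound units = 5 units


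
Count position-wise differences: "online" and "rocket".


Comparing character by character (same length = 6):
  Pos 0: 'o' vs 'r' !=
  Pos 1: 'n' vs 'o' !=
  Pos 2: 'l' vs 'c' !=
  Pos 3: 'i' vs 'k' !=
  Pos 4: 'n' vs 'e' !=
  Pos 5: 'e' vs 't' !=
Hamming distance = 6


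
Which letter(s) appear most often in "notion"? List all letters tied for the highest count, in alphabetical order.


Word: "notion"
Letter counts:
  'i': 1
  'n': 2
  'o': 2
  't': 1
Maximum count = 2
Most frequent = 'n', 'o' (2 times each)


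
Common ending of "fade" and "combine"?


Word 1: "fade"
Word 2: "combine"
Comparing from end:
  Pos -1: 'e' == 'e'
  Pos -2: 'd' != 'n' (stop)
LCS = "e" (length 1)


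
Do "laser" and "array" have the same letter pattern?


Pattern of "laser": [0, 1, 2, 3, 4]
Pattern of "array": [0, 1, 1, 0, 2]
Patterns do not match
Same pattern = No


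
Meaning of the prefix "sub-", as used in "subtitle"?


Prefix: sub-
Example: subtitle = sub- + title
Meaning = under / below


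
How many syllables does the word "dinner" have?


Word: "dinner"
Syllable breakdown: din | ner
Counting: 2 parts
= 2 syllables


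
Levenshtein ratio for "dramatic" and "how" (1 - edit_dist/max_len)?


Word 1: "dramatic" (length 8)
Word 2: "how" (length 3)
One optimal edit sequence:
  1. delete 'd'  (+1)
  2. delete 'r'  (+1)
  3. delete 'a'  (+1)
  4. delete 'm'  (+1)
  5. delete 'a'  (+1)
  6. substitute 't' -> 'h'  (+1)
  7. substitute 'i' -> 'o'  (+1)
  8. substitute 'c' -> 'w'  (+1)
Edit distance = 8
Max length = max(8, 3) = 8
Similarity = 1 - 8/8
= 0.0000


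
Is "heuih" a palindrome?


Word: "heuih"
Reversed: "hiueh"
Forward == Backward? heuih != hiueh
Palindrome = No


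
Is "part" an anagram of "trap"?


Word 1: "trap" → sorted: aprt
Word 2: "part" → sorted: aprt
Same letters? aprt == aprt
Anagram = Yes


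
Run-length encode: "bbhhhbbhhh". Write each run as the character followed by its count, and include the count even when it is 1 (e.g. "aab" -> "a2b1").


String: "bbhhhbbhhh"
Scanning for consecutive runs:
  'b' x 2
  'h' x 3
  'b' x 2
  'h' x 3
RLE = "b2h3b2h3"


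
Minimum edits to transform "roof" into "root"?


Word 1: "roof" (length 4)
Word 2: "root" (length 4)
One optimal edit sequence (insert/delete/substitute each cost 1):
  1. keep 'r'
  2. keep 'o'
  3. keep 'o'
  4. substitute 'f' -> 't'  (+1)
Total edit operations: 1
Edit distance = 1


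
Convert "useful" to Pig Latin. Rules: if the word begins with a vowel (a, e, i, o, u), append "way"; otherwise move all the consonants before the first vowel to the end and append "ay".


Word: "useful"
Starts with vowel → add 'way'
Pig Latin = "usefulway"


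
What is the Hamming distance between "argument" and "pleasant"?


Comparing character by character (same length = 8):
  Pos 0: 'a' vs 'p' !=
  Pos 1: 'r' vs 'l' !=
  Pos 2: 'g' vs 'e' !=
  Pos 3: 'u' vs 'a' !=
  Pos 4: 'm' vs 's' !=
  Pos 5: 'e' vs 'a' !=
  Pos 6: 'n' vs 'n' =
  Pos 7: 't' vs 't' =
Hamming distance = 6


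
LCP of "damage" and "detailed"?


Word 1: "damage"
Word 2: "detailed"
Comparing from start:
  Pos 0: 'd' == 'd'
  Pos 1: 'a' != 'e' (stop)
LCP = "d" (length 1)


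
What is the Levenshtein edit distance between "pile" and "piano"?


Word 1: "pile" (length 4)
Word 2: "piano" (length 5)
One optimal edit sequence (insert/delete/substitute each cost 1):
  1. keep 'p'
  2. keep 'i'
  3. insert 'a'  (+1)
  4. substitute 'l' -> 'n'  (+1)
  5. substitute 'e' -> 'o'  (+1)
Total edit operations: 3
Edit distance = 3


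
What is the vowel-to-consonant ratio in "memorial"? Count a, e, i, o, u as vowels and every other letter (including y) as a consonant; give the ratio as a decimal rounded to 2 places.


Word: "memorial"
Vowels (a,e,i,o,u): 4
Consonants: 4
Ratio = 4/4
= 1.00


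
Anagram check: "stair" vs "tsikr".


Word 1: "stair" → sorted: airst
Word 2: "tsikr" → sorted: ikrst
Same letters? airst != ikrst
Anagram = No


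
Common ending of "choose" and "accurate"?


Word 1: "choose"
Word 2: "accurate"
Comparing from end:
  Pos -1: 'e' == 'e'
  Pos -2: 's' != 't' (stop)
LCS = "e" (length 1)


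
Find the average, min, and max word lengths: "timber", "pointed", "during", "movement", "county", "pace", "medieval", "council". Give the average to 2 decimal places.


Lengths: "timber"=6, "pointed"=7, "during"=6, "movement"=8, "county"=6, "pace"=4, "medieval"=8, "council"=7
Sum = 52, Count = 8
Average = 52/8 = 6.50
= avg=6.50, min=4, max=8


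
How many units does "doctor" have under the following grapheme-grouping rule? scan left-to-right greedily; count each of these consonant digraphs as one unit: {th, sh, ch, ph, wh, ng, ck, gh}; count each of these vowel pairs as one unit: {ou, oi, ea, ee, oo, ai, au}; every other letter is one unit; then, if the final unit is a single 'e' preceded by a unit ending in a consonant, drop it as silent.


Word: "doctor" (6 letters)
Left-to-right scan:
  [1] 'd' (letter)
  [2] 'o' (letter)
  [3] 'c' (letter)
  [4] 't' (letter)
  [5] 'o' (letter)
  [6] 'r' (letter)
Units from scan: 6
Sound units = 6 units


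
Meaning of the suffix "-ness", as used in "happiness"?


Suffix: -ness
As in: happiness -> happy + -ness, with a spelling change
Meaning = state of being


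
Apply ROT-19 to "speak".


Word: "speak"
Shift: 19
Each letter → (letter + shift) mod 26:
  's' (18) + 19 = 11 → 'l'
  'p' (15) + 19 = 8 → 'i'
  'e' (4) + 19 = 23 → 'x'
  'a' (0) + 19 = 19 → 't'
  'k' (10) + 19 = 3 → 'd'
Result = "lixtd"


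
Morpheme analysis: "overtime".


Word: "overtime"
Morphemes: over- | time
Each morpheme carries meaning
= 2 morphemes


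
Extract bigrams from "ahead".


Word: "ahead" (length 5)
Number of bigrams = 5 - 2 + 1 = 4
  Position 0: "ah"
  Position 1: "he"
  Position 2: "ea"
  Position 3: "ad"
Bigrams = "ah", "he", "ea", "ad"


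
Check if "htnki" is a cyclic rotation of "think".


Word: "think", Candidate: "htnki"
Method: check if candidate is substring of word+word
"thinkthink" contains "htnki"? No
Is rotation = No


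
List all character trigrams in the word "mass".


Word: "mass" (length 4)
Number of trigrams = 4 - 3 + 1 = 2
  Position 0: "mas"
  Position 1: "ass"
Trigrams = "mas", "ass"


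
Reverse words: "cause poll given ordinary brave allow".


Original: "cause poll given ordinary brave allow"
Words (1..n): cause | poll | given | ordinary | brave | allow
Reversed (n..1): allow | brave | ordinary | given | poll | cause
Result = "allow brave ordinary given poll cause"


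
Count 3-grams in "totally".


Word: "totally" (length 7)
Number of 3-grams = length - 3 + 1 = 7 - 3 + 1
= 5


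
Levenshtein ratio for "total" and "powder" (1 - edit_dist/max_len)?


Word 1: "total" (length 5)
Word 2: "powder" (length 6)
One optimal edit sequence:
  1. substitute 't' -> 'p'  (+1)
  2. keep 'o'
  3. insert 'w'  (+1)
  4. substitute 't' -> 'd'  (+1)
  5. substitute 'a' -> 'e'  (+1)
  6. substitute 'l' -> 'r'  (+1)
Edit distance = 5
Max length = max(5, 6) = 6
Similarity = 1 - 5/6
= 0.1667


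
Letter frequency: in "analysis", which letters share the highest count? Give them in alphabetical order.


Word: "analysis"
Letter counts:
  'a': 2
  'i': 1
  'l': 1
  'n': 1
  's': 2
  'y': 1
Maximum count = 2
Most frequent = 'a', 's' (2 times each)


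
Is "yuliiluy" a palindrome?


Word: "yuliiluy"
Reversed: "yuliiluy"
Forward == Backward? yuliiluy == yuliiluy
Palindrome = Yes


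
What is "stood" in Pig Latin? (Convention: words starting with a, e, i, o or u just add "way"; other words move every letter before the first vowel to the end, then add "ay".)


Word: "stood"
Starts with consonant(s) → move to end, add 'ay'
Consonant cluster: "st"
Pig Latin = "oodstay"


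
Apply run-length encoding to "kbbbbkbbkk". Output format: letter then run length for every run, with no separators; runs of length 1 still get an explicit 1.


String: "kbbbbkbbkk"
Scanning for consecutive runs:
  'k' x 1
  'b' x 4
  'k' x 1
  'b' x 2
  'k' x 2
RLE = "k1b4k1b2k2"


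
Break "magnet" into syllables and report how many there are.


Word: "magnet"
Syllable breakdown: mag-net
Counting: 2 parts
= 2 syllables


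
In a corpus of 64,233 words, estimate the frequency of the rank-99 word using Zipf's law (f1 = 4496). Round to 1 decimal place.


Zipf's law: f(r) = f(1) / r
f(1) = 4496
f(99) = 4496 / 99
= 45.4 occurrences


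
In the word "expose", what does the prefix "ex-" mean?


Prefix: ex-
Example: expose = ex- + pose
Meaning = out / former


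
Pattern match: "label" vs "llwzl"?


Pattern of "label": [0, 1, 2, 3, 0]
Pattern of "llwzl": [0, 0, 1, 2, 0]
Patterns do not match
Same pattern = No


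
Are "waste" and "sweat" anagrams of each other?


Word 1: "waste" → sorted: aestw
Word 2: "sweat" → sorted: aestw
Same letters? aestw == aestw
Anagram = Yes


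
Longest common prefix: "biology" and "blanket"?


Word 1: "biology"
Word 2: "blanket"
Comparing from start:
  Pos 0: 'b' == 'b'
  Pos 1: 'i' != 'l' (stop)
LCP = "b" (length 1)


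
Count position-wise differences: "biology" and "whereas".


Comparing character by character (same length = 7):
  Pos 0: 'b' vs 'w' !=
  Pos 1: 'i' vs 'h' !=
  Pos 2: 'o' vs 'e' !=
  Pos 3: 'l' vs 'r' !=
  Pos 4: 'o' vs 'e' !=
  Pos 5: 'g' vs 'a' !=
  Pos 6: 'y' vs 's' !=
Hamming distance = 7


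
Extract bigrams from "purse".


Word: "purse" (length 5)
Number of bigrams = 5 - 2 + 1 = 4
  Position 0: "pu"
  Position 1: "ur"
  Position 2: "rs"
  Position 3: "se"
Bigrams = "pu", "ur", "rs", "se"


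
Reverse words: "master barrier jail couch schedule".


Original: "master barrier jail couch schedule"
Words (1..n): master | barrier | jail | couch | schedule
Reversed (n..1): schedule | couch | jail | barrier | master
Result = "schedule couch jail barrier master"


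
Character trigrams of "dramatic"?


Word: "dramatic" (length 8)
Number of trigrams = 8 - 3 + 1 = 6
  Position 0: "dra"
  Position 1: "ram"
  Position 2: "ama"
  Position 3: "mat"
  Position 4: "ati"
  Position 5: "tic"
Trigrams = "dra", "ram", "ama", "mat", "ati", "tic"


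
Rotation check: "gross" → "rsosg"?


Word: "gross", Candidate: "rsosg"
Method: check if candidate is substring of word+word
"grossgross" contains "rsosg"? No
Is rotation = No


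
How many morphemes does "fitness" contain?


Word: "fitness"
Morphemes: fit / -ness
Each morpheme carries meaning
= 2 morphemes


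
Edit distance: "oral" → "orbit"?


Word 1: "oral" (length 4)
Word 2: "orbit" (length 5)
One optimal edit sequence (insert/delete/substitute each cost 1):
  1. keep 'o'
  2. keep 'r'
  3. insert 'b'  (+1)
  4. substitute 'a' -> 'i'  (+1)
  5. substitute 'l' -> 't'  (+1)
Total edit operations: 3
Edit distance = 3


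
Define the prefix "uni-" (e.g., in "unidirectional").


Prefix: uni-
Example: unidirectional (uni- + directional)
Meaning = one


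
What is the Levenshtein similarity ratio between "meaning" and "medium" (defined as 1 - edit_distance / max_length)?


Word 1: "meaning" (length 7)
Word 2: "medium" (length 6)
One optimal edit sequence:
  1. keep 'm'
  2. keep 'e'
  3. delete 'a'  (+1)
  4. substitute 'n' -> 'd'  (+1)
  5. keep 'i'
  6. substitute 'n' -> 'u'  (+1)
  7. substitute 'g' -> 'm'  (+1)
Edit distance = 4
Max length = max(7, 6) = 7
Similarity = 1 - 4/7
= 0.4286


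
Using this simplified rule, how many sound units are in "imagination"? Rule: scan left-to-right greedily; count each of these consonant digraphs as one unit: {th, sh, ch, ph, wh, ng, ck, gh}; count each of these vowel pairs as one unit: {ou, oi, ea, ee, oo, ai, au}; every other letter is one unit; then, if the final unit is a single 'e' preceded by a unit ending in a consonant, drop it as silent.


Word: "imagination" (11 letters)
Left-to-right scan:
  (1) 'i' (letter)
  (2) 'm' (letter)
  (3) 'a' (letter)
  (4) 'g' (letter)
  (5) 'i' (letter)
  (6) 'n' (letter)
  (7) 'a' (letter)
  (8) 't' (letter)
  (9) 'i' (letter)
  (10) 'o' (letter)
  (11) 'n' (letter)
Units from scan: 11
Sound units = 11 units


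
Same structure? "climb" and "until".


Pattern of "climb": [0, 1, 2, 3, 4]
Pattern of "until": [0, 1, 2, 3, 4]
Patterns match
Same pattern = Yes


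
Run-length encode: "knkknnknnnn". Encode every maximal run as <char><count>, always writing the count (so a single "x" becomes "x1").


String: "knkknnknnnn"
Scanning for consecutive runs:
  'k' x 1
  'n' x 1
  'k' x 2
  'n' x 2
  'k' x 1
  'n' x 4
RLE = "k1n1k2n2k1n4"


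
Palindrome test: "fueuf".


Word: "fueuf"
Reversed: "fueuf"
Forward == Backward? fueuf == fueuf
Palindrome = Yes


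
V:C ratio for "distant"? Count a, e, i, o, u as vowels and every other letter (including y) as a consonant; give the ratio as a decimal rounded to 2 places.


Word: "distant"
Vowels (a,e,i,o,u): 2
Consonants: 5
Ratio = 2/5
= 0.40


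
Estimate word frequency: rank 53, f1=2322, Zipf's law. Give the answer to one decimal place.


Zipf's law: f(r) = f(1) / r
f(1) = 2322
f(53) = 2322 / 53
= 43.8 occurrences


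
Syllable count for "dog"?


Word: "dog"
Syllable breakdown: dog
Counting: 1 part
= 1 syllable


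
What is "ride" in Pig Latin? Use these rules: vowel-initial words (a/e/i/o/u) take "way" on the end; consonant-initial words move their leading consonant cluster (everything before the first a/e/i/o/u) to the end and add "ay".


Word: "ride"
Starts with consonant(s) → move to end, add 'ay'
Consonant cluster: "r"
Pig Latin = "ideray"


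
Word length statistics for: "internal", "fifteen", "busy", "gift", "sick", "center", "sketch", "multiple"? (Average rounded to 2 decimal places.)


Lengths: "internal"=8, "fifteen"=7, "busy"=4, "gift"=4, "sick"=4, "center"=6, "sketch"=6, "multiple"=8
Sum = 47, Count = 8
Average = 47/8 = 5.88
= avg=5.88, min=4, max=8


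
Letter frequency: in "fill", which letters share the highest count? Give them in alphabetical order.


Word: "fill"
Letter counts:
  'f': 1
  'i': 1
  'l': 2
Maximum count = 2
Most frequent = 'l' (2 times each)


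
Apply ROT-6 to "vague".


Word: "vague"
Shift: 6
Each letter → (letter + shift) mod 26:
  'v' (21) + 6 = 1 → 'b'
  'a' (0) + 6 = 6 → 'g'
  'g' (6) + 6 = 12 → 'm'
  'u' (20) + 6 = 0 → 'a'
  'e' (4) + 6 = 10 → 'k'
Result = "bgmak"


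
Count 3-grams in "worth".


Word: "worth" (length 5)
Number of 3-grams = length - 3 + 1 = 5 - 3 + 1
= 3


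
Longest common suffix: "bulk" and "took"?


Word 1: "bulk"
Word 2: "took"
Comparing from end:
  Pos -1: 'k' == 'k'
  Pos -2: 'l' != 'o' (stop)
LCS = "k" (length 1)


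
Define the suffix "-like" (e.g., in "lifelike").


Suffix: -like
As in: lifelike -> life + -like
Meaning = resembling


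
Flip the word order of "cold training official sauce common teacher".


Original: "cold training official sauce common teacher"
Words (1..n): cold | training | official | sauce | common | teacher
Reversed (n..1): teacher | common | sauce | official | training | cold
Result = "teacher common sauce official training cold"


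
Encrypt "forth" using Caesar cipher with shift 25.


Word: "forth"
Shift: 25
Each letter → (letter + shift) mod 26:
  'f' (5) + 25 = 4 → 'e'
  'o' (14) + 25 = 13 → 'n'
  'r' (17) + 25 = 16 → 'q'
  't' (19) + 25 = 18 → 's'
  'h' (7) + 25 = 6 → 'g'
Result = "enqsg"


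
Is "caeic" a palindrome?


Word: "caeic"
Reversed: "cieac"
Forward == Backward? caeic != cieac
Palindrome = No


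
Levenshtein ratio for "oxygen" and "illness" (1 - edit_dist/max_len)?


Word 1: "oxygen" (length 6)
Word 2: "illness" (length 7)
One optimal edit sequence:
  1. substitute 'o' -> 'i'  (+1)
  2. substitute 'x' -> 'l'  (+1)
  3. substitute 'y' -> 'l'  (+1)
  4. substitute 'g' -> 'n'  (+1)
  5. keep 'e'
  6. insert 's'  (+1)
  7. substitute 'n' -> 's'  (+1)
Edit distance = 6
Max length = max(6, 7) = 7
Similarity = 1 - 6/7
= 0.1429


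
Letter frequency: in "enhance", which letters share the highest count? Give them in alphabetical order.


Word: "enhance"
Letter counts:
  'a': 1
  'c': 1
  'e': 2
  'h': 1
  'n': 2
Maximum count = 2
Most frequent = 'e', 'n' (2 times each)


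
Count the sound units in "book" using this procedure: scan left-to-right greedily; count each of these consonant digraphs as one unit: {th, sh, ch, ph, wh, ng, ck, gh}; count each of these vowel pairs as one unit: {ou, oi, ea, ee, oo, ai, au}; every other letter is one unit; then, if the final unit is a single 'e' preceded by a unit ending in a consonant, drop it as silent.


Word: "book" (4 letters)
Left-to-right scan:
  1. 'b' (letter)
  2. 'oo' (vowel-pair)
  3. 'k' (letter)
Units from scan: 3
Sound units = 3 units


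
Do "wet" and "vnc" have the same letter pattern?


Pattern of "wet": [0, 1, 2]
Pattern of "vnc": [0, 1, 2]
Patterns match
Same pattern = Yes


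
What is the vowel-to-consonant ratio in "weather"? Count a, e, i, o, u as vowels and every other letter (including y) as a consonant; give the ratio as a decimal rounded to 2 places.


Word: "weather"
Vowels (a,e,i,o,u): 3
Consonants: 4
Ratio = 3/4
= 0.75


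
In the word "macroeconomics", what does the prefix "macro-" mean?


Prefix: macro-
Example: macroeconomics = macro- + economics
Meaning = large


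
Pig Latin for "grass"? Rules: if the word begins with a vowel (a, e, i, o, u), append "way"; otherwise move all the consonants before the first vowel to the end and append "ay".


Word: "grass"
Starts with consonant(s) → move to end, add 'ay'
Consonant cluster: "gr"
Pig Latin = "assgray"


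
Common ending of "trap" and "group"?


Word 1: "trap"
Word 2: "group"
Comparing from end:
  Pos -1: 'p' == 'p'
  Pos -2: 'a' != 'u' (stop)
LCS = "p" (length 1)


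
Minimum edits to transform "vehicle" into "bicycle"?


Word 1: "vehicle" (length 7)
Word 2: "bicycle" (length 7)
One optimal edit sequence (insert/delete/substitute each cost 1):
  1. substitute 'v' -> 'b'  (+1)
  2. substitute 'e' -> 'i'  (+1)
  3. substitute 'h' -> 'c'  (+1)
  4. substitute 'i' -> 'y'  (+1)
  5. keep 'c'
  6. keep 'l'
  7. keep 'e'
Total edit operations: 4
Edit distance = 4


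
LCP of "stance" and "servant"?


Word 1: "stance"
Word 2: "servant"
Comparing from start:
  Pos 0: 's' == 's'
  Pos 1: 't' != 'e' (stop)
LCP = "s" (length 1)


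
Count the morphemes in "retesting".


Word: "retesting"
Morphemes: re- | test | -ing
Each morpheme carries meaning
= 3 morphemes


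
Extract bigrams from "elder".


Word: "elder" (length 5)
Number of bigrams = 5 - 2 + 1 = 4
  Position 0: "el"
  Position 1: "ld"
  Position 2: "de"
  Position 3: "er"
Bigrams = "el", "ld", "de", "er"


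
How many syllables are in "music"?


Word: "music"
Syllable breakdown: mu-sic
Counting: 2 parts
= 2 syllables


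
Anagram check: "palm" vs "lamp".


Word 1: "palm" → sorted: almp
Word 2: "lamp" → sorted: almp
Same letters? almp == almp
Anagram = Yes


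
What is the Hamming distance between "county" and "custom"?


Comparing character by character (same length = 6):
  Pos 0: 'c' vs 'c' =
  Pos 1: 'o' vs 'u' !=
  Pos 2: 'u' vs 's' !=
  Pos 3: 'n' vs 't' !=
  Pos 4: 't' vs 'o' !=
  Pos 5: 'y' vs 'm' !=
Hamming distance = 5


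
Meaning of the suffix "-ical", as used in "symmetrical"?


Suffix: -ical
As in: symmetrical -> symmetry + -ical, with a spelling change
Meaning = relating to


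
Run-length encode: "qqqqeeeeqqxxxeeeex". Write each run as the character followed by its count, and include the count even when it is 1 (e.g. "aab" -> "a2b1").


String: "qqqqeeeeqqxxxeeeex"
Scanning for consecutive runs:
  'q' x 4
  'e' x 4
  'q' x 2
  'x' x 3
  'e' x 4
  'x' x 1
RLE = "q4e4q2x3e4x1"


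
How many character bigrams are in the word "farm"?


Word: "farm" (length 4)
Number of 2-grams = length - 2 + 1 = 4 - 2 + 1
= 3


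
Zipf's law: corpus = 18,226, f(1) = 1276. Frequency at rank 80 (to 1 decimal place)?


Zipf's law: f(r) = f(1) / r
f(1) = 1276
f(80) = 1276 / 80
= 16.0 occurrences


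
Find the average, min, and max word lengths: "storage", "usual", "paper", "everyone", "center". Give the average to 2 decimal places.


Lengths: "storage"=7, "usual"=5, "paper"=5, "everyone"=8, "center"=6
Sum = 31, Count = 5
Average = 31/5 = 6.20
= avg=6.20, min=5, max=8


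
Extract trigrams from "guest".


Word: "guest" (length 5)
Number of trigrams = 5 - 3 + 1 = 3
  Position 0: "gue"
  Position 1: "ues"
  Position 2: "est"
Trigrams = "gue", "ues", "est"


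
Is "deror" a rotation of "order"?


Word: "order", Candidate: "deror"
Method: check if candidate is substring of word+word
"orderorder" contains "deror"? Yes
Is rotation = Yes


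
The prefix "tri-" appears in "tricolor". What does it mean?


Prefix: tri-
As in: tricolor -> tri- + color
Meaning = three


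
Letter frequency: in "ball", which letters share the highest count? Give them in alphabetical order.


Word: "ball"
Letter counts:
  'a': 1
  'b': 1
  'l': 2
Maximum count = 2
Most frequent = 'l' (2 times each)


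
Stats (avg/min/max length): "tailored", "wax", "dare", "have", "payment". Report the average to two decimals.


Lengths: "tailored"=8, "wax"=3, "dare"=4, "have"=4, "payment"=7
Sum = 26, Count = 5
Average = 26/5 = 5.20
= avg=5.20, min=3, max=8


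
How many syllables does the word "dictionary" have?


Word: "dictionary"
Syllable breakdown: dic / tion / ar / y
Counting: 4 parts
= 4 syllables


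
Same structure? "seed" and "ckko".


Pattern of "seed": [0, 1, 1, 2]
Pattern of "ckko": [0, 1, 1, 2]
Patterns match
Same pattern = Yes


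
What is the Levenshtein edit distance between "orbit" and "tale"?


Word 1: "orbit" (length 5)
Word 2: "tale" (length 4)
One optimal edit sequence (insert/delete/substitute each cost 1):
  1. delete 'o'  (+1)
  2. substitute 'r' -> 't'  (+1)
  3. substitute 'b' -> 'a'  (+1)
  4. substitute 'i' -> 'l'  (+1)
  5. substitute 't' -> 'e'  (+1)
Total edit operations: 5
Edit distance = 5


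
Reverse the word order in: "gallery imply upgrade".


Original: "gallery imply upgrade"
Words (1..n): gallery | imply | upgrade
Reversed (n..1): upgrade | imply | gallery
Result = "upgrade imply gallery"


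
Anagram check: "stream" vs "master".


Word 1: "stream" → sorted: aemrst
Word 2: "master" → sorted: aemrst
Same letters? aemrst == aemrst
Anagram = Yes


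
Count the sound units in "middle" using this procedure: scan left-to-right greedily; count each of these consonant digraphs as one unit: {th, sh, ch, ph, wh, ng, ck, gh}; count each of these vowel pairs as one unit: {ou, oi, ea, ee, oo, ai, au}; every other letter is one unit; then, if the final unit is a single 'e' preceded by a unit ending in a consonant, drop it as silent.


Word: "middle" (6 letters)
Left-to-right scan:
  (1) 'm' (letter)
  (2) 'i' (letter)
  (3) 'd' (letter)
  (4) 'd' (letter)
  (5) 'l' (letter)
  (6) 'e' (letter)
Units from scan: 6
Final unit is 'e' after a consonant -> drop as silent (-1)
Sound units = 5 units


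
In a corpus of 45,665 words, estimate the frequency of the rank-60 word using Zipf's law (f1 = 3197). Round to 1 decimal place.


Zipf's law: f(r) = f(1) / r
f(1) = 3197
f(60) = 3197 / 60
= 53.3 occurrences


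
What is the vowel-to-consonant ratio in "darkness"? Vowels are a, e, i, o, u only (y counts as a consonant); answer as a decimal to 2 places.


Word: "darkness"
Vowels (a,e,i,o,u): 2
Consonants: 6
Ratio = 2/6
= 0.33


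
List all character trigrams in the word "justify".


Word: "justify" (length 7)
Number of trigrams = 7 - 3 + 1 = 5
  Position 0: "jus"
  Position 1: "ust"
  Position 2: "sti"
  Position 3: "tif"
  Position 4: "ify"
Trigrams = "jus", "ust", "sti", "tif", "ify"


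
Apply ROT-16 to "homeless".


Word: "homeless"
Shift: 16
Each letter → (letter + shift) mod 26:
  'h' (7) + 16 = 23 → 'x'
  'o' (14) + 16 = 4 → 'e'
  'm' (12) + 16 = 2 → 'c'
  'e' (4) + 16 = 20 → 'u'
  'l' (11) + 16 = 1 → 'b'
  'e' (4) + 16 = 20 → 'u'
  's' (18) + 16 = 8 → 'i'
  's' (18) + 16 = 8 → 'i'
Result = "xecubuii"


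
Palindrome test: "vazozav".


Word: "vazozav"
Reversed: "vazozav"
Forward == Backward? vazozav == vazozav
Palindrome = Yes


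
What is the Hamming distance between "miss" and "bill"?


Comparing character by character (same length = 4):
  Pos 0: 'm' vs 'b' !=
  Pos 1: 'i' vs 'i' =
  Pos 2: 's' vs 'l' !=
  Pos 3: 's' vs 'l' !=
Hamming distance = 3


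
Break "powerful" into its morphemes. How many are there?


Word: "powerful"
Morphemes: power | -ful
Each morpheme carries meaning
= 2 morphemes


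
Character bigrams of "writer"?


Word: "writer" (length 6)
Number of bigrams = 6 - 2 + 1 = 5
  Position 0: "wr"
  Position 1: "ri"
  Position 2: "it"
  Position 3: "te"
  Position 4: "er"
Bigrams = "wr", "ri", "it", "te", "er"


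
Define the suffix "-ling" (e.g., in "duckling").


Suffix: -ling
Example: duckling = duck + -ling
Meaning = small / young


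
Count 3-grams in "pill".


Word: "pill" (length 4)
Number of 3-grams = length - 3 + 1 = 4 - 3 + 1
= 2


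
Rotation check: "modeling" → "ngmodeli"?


Word: "modeling", Candidate: "ngmodeli"
Method: check if candidate is substring of word+word
"modelingmodeling" contains "ngmodeli"? Yes
Is rotation = Yes


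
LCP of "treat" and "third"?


Word 1: "treat"
Word 2: "third"
Comparing from start:
  Pos 0: 't' == 't'
  Pos 1: 'r' != 'h' (stop)
LCP = "t" (length 1)


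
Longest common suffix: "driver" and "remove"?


Word 1: "driver"
Word 2: "remove"
Comparing from end:
  Pos -1: 'r' != 'e' (stop)
LCS = "" (length 0)


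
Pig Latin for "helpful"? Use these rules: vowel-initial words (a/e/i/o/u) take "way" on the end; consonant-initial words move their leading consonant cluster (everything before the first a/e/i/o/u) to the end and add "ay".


Word: "helpful"
Starts with consonant(s) → move to end, add 'ay'
Consonant cluster: "h"
Pig Latin = "elpfulhay"


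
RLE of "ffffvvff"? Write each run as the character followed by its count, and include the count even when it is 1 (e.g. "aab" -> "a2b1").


String: "ffffvvff"
Scanning for consecutive runs:
  'f' x 4
  'v' x 2
  'f' x 2
RLE = "f4v2f2"


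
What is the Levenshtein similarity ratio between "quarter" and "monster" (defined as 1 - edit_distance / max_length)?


Word 1: "quarter" (length 7)
Word 2: "monster" (length 7)
One optimal edit sequence:
  1. substitute 'q' -> 'm'  (+1)
  2. substitute 'u' -> 'o'  (+1)
  3. substitute 'a' -> 'n'  (+1)
  4. substitute 'r' -> 's'  (+1)
  5. keep 't'
  6. keep 'e'
  7. keep 'r'
Edit distance = 4
Max length = max(7, 7) = 7
Similarity = 1 - 4/7
= 0.4286


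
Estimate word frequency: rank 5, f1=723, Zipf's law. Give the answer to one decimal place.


Zipf's law: f(r) = f(1) / r
f(1) = 723
f(5) = 723 / 5
= 144.6 occurrences


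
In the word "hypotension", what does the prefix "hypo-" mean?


Prefix: hypo-
Example: hypotension = hypo- + tension
Meaning = under / below normal


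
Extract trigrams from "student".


Word: "student" (length 7)
Number of trigrams = 7 - 3 + 1 = 5
  Position 0: "stu"
  Position 1: "tud"
  Position 2: "ude"
  Position 3: "den"
  Position 4: "ent"
Trigrams = "stu", "tud", "ude", "den", "ent"


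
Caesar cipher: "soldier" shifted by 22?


Word: "soldier"
Shift: 22
Each letter → (letter + shift) mod 26:
  's' (18) + 22 = 14 → 'o'
  'o' (14) + 22 = 10 → 'k'
  'l' (11) + 22 = 7 → 'h'
  'd' (3) + 22 = 25 → 'z'
  'i' (8) + 22 = 4 → 'e'
  'e' (4) + 22 = 0 → 'a'
  'r' (17) + 22 = 13 → 'n'
Result = "okhzean"


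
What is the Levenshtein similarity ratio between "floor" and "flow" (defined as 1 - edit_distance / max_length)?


Word 1: "floor" (length 5)
Word 2: "flow" (length 4)
One optimal edit sequence:
  1. keep 'f'
  2. keep 'l'
  3. delete 'o'  (+1)
  4. keep 'o'
  5. substitute 'r' -> 'w'  (+1)
Edit distance = 2
Max length = max(5, 4) = 5
Similarity = 1 - 2/5
= 0.6000


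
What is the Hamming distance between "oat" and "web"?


Comparing character by character (same length = 3):
  Pos 0: 'o' vs 'w' !=
  Pos 1: 'a' vs 'e' !=
  Pos 2: 't' vs 'b' !=
Hamming distance = 3


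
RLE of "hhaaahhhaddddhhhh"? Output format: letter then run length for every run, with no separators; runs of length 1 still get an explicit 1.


String: "hhaaahhhaddddhhhh"
Scanning for consecutive runs:
  'h' x 2
  'a' x 3
  'h' x 3
  'a' x 1
  'd' x 4
  'h' x 4
RLE = "h2a3h3a1d4h4"


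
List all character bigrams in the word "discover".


Word: "discover" (length 8)
Number of bigrams = 8 - 2 + 1 = 7
  Position 0: "di"
  Position 1: "is"
  Position 2: "sc"
  Position 3: "co"
  Position 4: "ov"
  Position 5: "ve"
  Position 6: "er"
Bigrams = "di", "is", "sc", "co", "ov", "ve", "er"


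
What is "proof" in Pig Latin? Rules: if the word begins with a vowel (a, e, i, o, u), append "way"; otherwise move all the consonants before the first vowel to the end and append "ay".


Word: "proof"
Starts with consonant(s) → move to end, add 'ay'
Consonant cluster: "pr"
Pig Latin = "oofpray"


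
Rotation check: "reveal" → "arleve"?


Word: "reveal", Candidate: "arleve"
Method: check if candidate is substring of word+word
"revealreveal" contains "arleve"? No
Is rotation = No


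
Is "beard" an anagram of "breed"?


Word 1: "breed" → sorted: bdeer
Word 2: "beard" → sorted: abder
Same letters? bdeer != abder
Anagram = No


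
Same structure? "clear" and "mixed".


Pattern of "clear": [0, 1, 2, 3, 4]
Pattern of "mixed": [0, 1, 2, 3, 4]
Patterns match
Same pattern = Yes


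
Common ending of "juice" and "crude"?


Word 1: "juice"
Word 2: "crude"
Comparing from end:
  Pos -1: 'e' == 'e'
  Pos -2: 'c' != 'd' (stop)
LCS = "e" (length 1)


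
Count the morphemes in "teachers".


Word: "teachers"
Morphemes: teach / -er / -s
Each morpheme carries meaning
= 3 morphemes


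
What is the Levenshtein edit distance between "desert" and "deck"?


Word 1: "desert" (length 6)
Word 2: "deck" (length 4)
One optimal edit sequence (insert/delete/substitute each cost 1):
  1. keep 'd'
  2. delete 'e'  (+1)
  3. delete 's'  (+1)
  4. keep 'e'
  5. substitute 'r' -> 'c'  (+1)
  6. substitute 't' -> 'k'  (+1)
Total edit operations: 4
Edit distance = 4


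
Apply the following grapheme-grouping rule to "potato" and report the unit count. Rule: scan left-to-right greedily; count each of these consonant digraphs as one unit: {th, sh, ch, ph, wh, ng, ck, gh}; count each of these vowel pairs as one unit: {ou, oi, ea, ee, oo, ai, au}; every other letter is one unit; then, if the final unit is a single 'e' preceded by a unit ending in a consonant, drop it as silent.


Word: "potato" (6 letters)
Left-to-right scan:
  [1] 'p' (letter)
  [2] 'o' (letter)
  [3] 't' (letter)
  [4] 'a' (letter)
  [5] 't' (letter)
  [6] 'o' (letter)
Units from scan: 6
Sound units = 6 units


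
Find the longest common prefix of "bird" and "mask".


Word 1: "bird"
Word 2: "mask"
Comparing from start:
  Pos 0: 'b' != 'm' (stop)
LCP = "" (length 0)


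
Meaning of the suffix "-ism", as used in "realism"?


Suffix: -ism
Example: realism (real + -ism)
Meaning = belief / practice


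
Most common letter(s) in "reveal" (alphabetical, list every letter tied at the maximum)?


Word: "reveal"
Letter counts:
  'a': 1
  'e': 2
  'l': 1
  'r': 1
  'v': 1
Maximum count = 2
Most frequent = 'e' (2 times each)


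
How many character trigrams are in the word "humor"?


Word: "humor" (length 5)
Number of 3-grams = length - 3 + 1 = 5 - 3 + 1
= 3


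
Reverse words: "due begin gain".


Original: "due begin gain"
Words (1..n): due | begin | gain
Reversed (n..1): gain | begin | due
Result = "gain begin due"


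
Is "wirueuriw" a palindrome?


Word: "wirueuriw"
Reversed: "wirueuriw"
Forward == Backward? wirueuriw == wirueuriw
Palindrome = Yes


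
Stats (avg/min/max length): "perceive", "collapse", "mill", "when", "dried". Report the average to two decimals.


Lengths: "perceive"=8, "collapse"=8, "mill"=4, "when"=4, "dried"=5
Sum = 29, Count = 5
Average = 29/5 = 5.80
= avg=5.80, min=4, max=8


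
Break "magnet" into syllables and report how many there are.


Word: "magnet"
Syllable breakdown: mag | net
Counting: 2 parts
= 2 syllables


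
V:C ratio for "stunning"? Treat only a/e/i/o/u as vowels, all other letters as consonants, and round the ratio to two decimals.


Word: "stunning"
Vowels (a,e,i,o,u): 2
Consonants: 6
Ratio = 2/6
= 0.33


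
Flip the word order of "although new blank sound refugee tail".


Original: "although new blank sound refugee tail"
Words (1..n): although | new | blank | sound | refugee | tail
Reversed (n..1): tail | refugee | sound | blank | new | although
Result = "tail refugee sound blank new although"


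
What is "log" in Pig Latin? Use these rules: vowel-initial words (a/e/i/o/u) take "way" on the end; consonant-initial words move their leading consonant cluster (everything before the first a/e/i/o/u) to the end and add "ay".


Word: "log"
Starts with consonant(s) → move to end, add 'ay'
Consonant cluster: "l"
Pig Latin = "oglay"


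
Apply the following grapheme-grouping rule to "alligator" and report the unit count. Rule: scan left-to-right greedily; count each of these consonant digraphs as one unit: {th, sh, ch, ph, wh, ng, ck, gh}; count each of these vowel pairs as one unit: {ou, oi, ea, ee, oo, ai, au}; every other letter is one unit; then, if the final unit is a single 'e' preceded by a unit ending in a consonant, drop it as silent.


Word: "alligator" (9 letters)
Left-to-right scan:
  (1) 'a' (letter)
  (2) 'l' (letter)
  (3) 'l' (letter)
  (4) 'i' (letter)
  (5) 'g' (letter)
  (6) 'a' (letter)
  (7) 't' (letter)
  (8) 'o' (letter)
  (9) 'r' (letter)
Units from scan: 9
Sound units = 9 units


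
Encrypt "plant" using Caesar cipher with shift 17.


Word: "plant"
Shift: 17
Each letter → (letter + shift) mod 26:
  'p' (15) + 17 = 6 → 'g'
  'l' (11) + 17 = 2 → 'c'
  'a' (0) + 17 = 17 → 'r'
  'n' (13) + 17 = 4 → 'e'
  't' (19) + 17 = 10 → 'k'
Result = "gcrek"


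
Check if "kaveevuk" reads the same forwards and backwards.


Word: "kaveevuk"
Reversed: "kuveevak"
Forward == Backward? kaveevuk != kuveevak
Palindrome = No


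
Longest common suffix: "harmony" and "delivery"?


Word 1: "harmony"
Word 2: "delivery"
Comparing from end:
  Pos -1: 'y' == 'y'
  Pos -2: 'n' != 'r' (stop)
LCS = "y" (length 1)


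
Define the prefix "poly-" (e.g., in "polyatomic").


Prefix: poly-
Example: polyatomic (poly- + atomic)
Meaning = many


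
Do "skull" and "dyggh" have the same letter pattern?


Pattern of "skull": [0, 1, 2, 3, 3]
Pattern of "dyggh": [0, 1, 2, 2, 3]
Patterns do not match
Same pattern = No


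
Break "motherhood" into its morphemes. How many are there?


Word: "motherhood"
Morphemes: mother | -hood
Each morpheme carries meaning
= 2 morphemes


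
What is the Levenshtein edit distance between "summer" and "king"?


Word 1: "summer" (length 6)
Word 2: "king" (length 4)
One optimal edit sequence (insert/delete/substitute each cost 1):
  1. delete 's'  (+1)
  2. delete 'u'  (+1)
  3. substitute 'm' -> 'k'  (+1)
  4. substitute 'm' -> 'i'  (+1)
  5. substitute 'e' -> 'n'  (+1)
  6. substitute 'r' -> 'g'  (+1)
Total edit operations: 6
Edit distance = 6


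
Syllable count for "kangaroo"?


Word: "kangaroo"
Syllable breakdown: kan | ga | roo
Counting: 3 parts
= 3 syllables


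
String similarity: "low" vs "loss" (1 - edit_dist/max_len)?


Word 1: "low" (length 3)
Word 2: "loss" (length 4)
One optimal edit sequence:
  1. keep 'l'
  2. keep 'o'
  3. insert 's'  (+1)
  4. substitute 'w' -> 's'  (+1)
Edit distance = 2
Max length = max(3, 4) = 4
Similarity = 1 - 2/4
= 0.5000


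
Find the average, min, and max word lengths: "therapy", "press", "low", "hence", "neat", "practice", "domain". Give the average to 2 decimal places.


Lengths: "therapy"=7, "press"=5, "low"=3, "hence"=5, "neat"=4, "practice"=8, "domain"=6
Sum = 38, Count = 7
Average = 38/7 = 5.43
= avg=5.43, min=3, max=8


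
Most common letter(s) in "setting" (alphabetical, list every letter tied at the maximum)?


Word: "setting"
Letter counts:
  'e': 1
  'g': 1
  'i': 1
  'n': 1
  's': 1
  't': 2
Maximum count = 2
Most frequent = 't' (2 times each)


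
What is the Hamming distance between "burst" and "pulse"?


Comparing character by character (same length = 5):
  Pos 0: 'b' vs 'p' !=
  Pos 1: 'u' vs 'u' =
  Pos 2: 'r' vs 'l' !=
  Pos 3: 's' vs 's' =
  Pos 4: 't' vs 'e' !=
Hamming distance = 3


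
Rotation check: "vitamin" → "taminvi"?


Word: "vitamin", Candidate: "taminvi"
Method: check if candidate is substring of word+word
"vitaminvitamin" contains "taminvi"? Yes
Is rotation = Yes


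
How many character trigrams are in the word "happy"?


Word: "happy" (length 5)
Number of 3-grams = length - 3 + 1 = 5 - 3 + 1
= 3
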